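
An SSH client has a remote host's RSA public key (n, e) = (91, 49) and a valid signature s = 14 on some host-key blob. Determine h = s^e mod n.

14

s^2 ≡ 14^2 = 196 ≡ 14
s^4 ≡ 14^2 = 196 ≡ 14
s^8 ≡ 14^2 = 196 ≡ 14
s^16 ≡ 14^2 = 196 ≡ 14
s^32 ≡ 14^2 = 196 ≡ 14
49 = 32 + 16 + 1, so s^49 ≡ 14·14·14 ≡ 14 (mod 91)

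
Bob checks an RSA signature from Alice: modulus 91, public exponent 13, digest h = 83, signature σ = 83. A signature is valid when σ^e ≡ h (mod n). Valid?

yes

σ^2 ≡ 83^2 = 6889 ≡ 64
σ^4 ≡ 64^2 = 4096 ≡ 1
σ^8 ≡ 1^2 = 1
13 = 8 + 4 + 1, so σ^13 ≡ 1·1·83 ≡ 83 (mod 91)
σ^13 mod 91 = 83 matches h.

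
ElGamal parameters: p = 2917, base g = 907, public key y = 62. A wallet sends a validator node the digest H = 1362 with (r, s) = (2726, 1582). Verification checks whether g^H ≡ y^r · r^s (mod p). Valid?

yes

Left side g^H mod p:
907^2 = 822649 ≡ 55
907^4 ≡ 55^2 = 3025 ≡ 108
907^8 ≡ 108^2 = 11664 ≡ 2913
907^16 ≡ 2913^2 = 8485569 ≡ 16
907^32 ≡ 16^2 = 256
907^64 ≡ 256^2 = 65536 ≡ 1362
907^128 ≡ 1362^2 = 1855044 ≡ 2749
907^256 ≡ 2749^2 = 7557001 ≡ 1971
907^512 ≡ 1971^2 = 3884841 ≡ 2314
907^1024 ≡ 2314^2 = 5354596 ≡ 1901
1362 = 1024 + 256 + 64 + 16 + 2, so 907^1362 ≡ 1901·1971·1362·16·55 ≡ 693 (mod 2917)
Right side y^r · r^s mod p:
62^2 = 3844 ≡ 927
62^4 ≡ 927^2 = 859329 ≡ 1731
62^8 ≡ 1731^2 = 2996361 ≡ 602
62^16 ≡ 602^2 = 362404 ≡ 696
62^32 ≡ 696^2 = 484416 ≡ 194
62^64 ≡ 194^2 = 37636 ≡ 2632
62^128 ≡ 2632^2 = 6927424 ≡ 2466
62^256 ≡ 2466^2 = 6081156 ≡ 2128
62^512 ≡ 2128^2 = 4528384 ≡ 1200
62^1024 ≡ 1200^2 = 1440000 ≡ 1919
62^2048 ≡ 1919^2 = 3682561 ≡ 1307
2726 = 2048 + 512 + 128 + 32 + 4 + 2, so 62^2726 ≡ 1307·1200·2466·194·1731·927 ≡ 2298 (mod 2917)
2726^2 = 7431076 ≡ 1477
2726^4 ≡ 1477^2 = 2181529 ≡ 2530
2726^8 ≡ 2530^2 = 6400900 ≡ 1002
2726^16 ≡ 1002^2 = 1004004 ≡ 556
2726^32 ≡ 556^2 = 309136 ≡ 2851
2726^64 ≡ 2851^2 = 8128201 ≡ 1439
2726^128 ≡ 1439^2 = 2070721 ≡ 2568
2726^256 ≡ 2568^2 = 6594624 ≡ 2204
2726^512 ≡ 2204^2 = 4857616 ≡ 811
2726^1024 ≡ 811^2 = 657721 ≡ 1396
1582 = 1024 + 512 + 32 + 8 + 4 + 2, so 2726^1582 ≡ 1396·811·2851·1002·2530·1477 ≡ 423 (mod 2917)
2298·423 = 972054 ≡ 693 (mod 2917)
693 ≡ 693 (mod 2917), so the signature is genuine.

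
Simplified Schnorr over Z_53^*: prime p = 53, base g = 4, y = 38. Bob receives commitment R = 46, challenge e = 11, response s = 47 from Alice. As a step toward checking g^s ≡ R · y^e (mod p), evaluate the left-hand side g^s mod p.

25

4^2 = 16
4^4 ≡ 16^2 = 256 ≡ 44
4^8 ≡ 44^2 = 1936 ≡ 28
4^16 ≡ 28^2 = 784 ≡ 42
4^32 ≡ 42^2 = 1764 ≡ 15
47 = 32 + 8 + 4 + 2 + 1, so 4^47 ≡ 15·28·44·16·4 ≡ 25 (mod 53)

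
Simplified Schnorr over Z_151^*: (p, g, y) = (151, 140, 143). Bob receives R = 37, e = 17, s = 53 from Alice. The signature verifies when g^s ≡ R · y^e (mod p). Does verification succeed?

fails

g^s mod p:
140^53 mod 151 = 141
R · y^e mod p:
143^17 mod 151 = 87
37·87 = 3219 ≡ 48 (mod 151)
141 ≠ 48; the check fails.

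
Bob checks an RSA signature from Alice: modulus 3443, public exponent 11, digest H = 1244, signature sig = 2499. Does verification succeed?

fails

sig^11 mod 3443 = 3005
3005 ≠ 1244, so verification fails.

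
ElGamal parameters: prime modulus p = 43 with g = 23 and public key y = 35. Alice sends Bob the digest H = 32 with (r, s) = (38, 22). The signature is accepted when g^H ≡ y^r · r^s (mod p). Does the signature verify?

Left side g^H mod p:
Squares mod 43: 23^1≡23, 23^2≡13, 23^4≡40, 23^8≡9, 23^16≡38, 23^32≡25
23^32 ≡ 25 (mod 43)
Right side y^r · r^s mod p:
Squares mod 43: 35^1≡35, 35^2≡21, 35^4≡11, 35^8≡35, 35^16≡21, 35^32≡11
38 = 32 + 4 + 2, so 35^38 ≡ 11·11·21 ≡ 4 (mod 43)
Squares mod 43: 38^1≡38, 38^2≡25, 38^4≡23, 38^8≡13, 38^16≡40
22 = 16 + 4 + 2, so 38^22 ≡ 40·23·25 ≡ 38 (mod 43)
4·38 = 152 ≡ 23 (mod 43)
25 ≠ 23, so verification fails.

does not verify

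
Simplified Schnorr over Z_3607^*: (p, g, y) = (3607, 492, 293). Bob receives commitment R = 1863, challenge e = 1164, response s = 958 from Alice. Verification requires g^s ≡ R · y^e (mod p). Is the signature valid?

g^s mod p:
492^2 = 242064 ≡ 395
492^4 ≡ 395^2 = 156025 ≡ 924
492^8 ≡ 924^2 = 853776 ≡ 2524
492^16 ≡ 2524^2 = 6370576 ≡ 614
492^32 ≡ 614^2 = 376996 ≡ 1868
492^64 ≡ 1868^2 = 3489424 ≡ 1455
492^128 ≡ 1455^2 = 2117025 ≡ 3323
492^256 ≡ 3323^2 = 11042329 ≡ 1302
492^512 ≡ 1302^2 = 1695204 ≡ 3521
958 = 512 + 256 + 128 + 32 + 16 + 8 + 4 + 2, so 492^958 ≡ 3521·1302·3323·1868·614·2524·924·395 ≡ 1387 (mod 3607)
R · y^e mod p:
293^2 = 85849 ≡ 2888
293^4 ≡ 2888^2 = 8340544 ≡ 1160
293^8 ≡ 1160^2 = 1345600 ≡ 189
293^16 ≡ 189^2 = 35721 ≡ 3258
293^32 ≡ 3258^2 = 10614564 ≡ 2770
293^64 ≡ 2770^2 = 7672900 ≡ 811
293^128 ≡ 811^2 = 657721 ≡ 1247
293^256 ≡ 1247^2 = 1555009 ≡ 392
293^512 ≡ 392^2 = 153664 ≡ 2170
293^1024 ≡ 2170^2 = 4708900 ≡ 1765
1164 = 1024 + 128 + 8 + 4, so 293^1164 ≡ 1765·1247·189·1160 ≡ 1955 (mod 3607)
1863·1955 = 3642165 ≡ 2702 (mod 3607)
1387 ≠ 2702; the check fails.

invalid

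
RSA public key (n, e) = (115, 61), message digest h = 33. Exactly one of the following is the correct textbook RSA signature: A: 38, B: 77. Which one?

A

Candidate A: 38^61 mod 115 = 33
  → matches h = 33
Candidate B: 77^61 mod 115 = 82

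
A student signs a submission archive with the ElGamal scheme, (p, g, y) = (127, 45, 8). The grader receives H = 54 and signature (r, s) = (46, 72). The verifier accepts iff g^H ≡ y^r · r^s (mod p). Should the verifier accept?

Left side g^H mod p:
45^2 = 2025 ≡ 120
45^4 ≡ 120^2 = 14400 ≡ 49
45^8 ≡ 49^2 = 2401 ≡ 115
45^16 ≡ 115^2 = 13225 ≡ 17
45^32 ≡ 17^2 = 289 ≡ 35
54 = 32 + 16 + 4 + 2, so 45^54 ≡ 35·17·49·120 ≡ 4 (mod 127)
Right side y^r · r^s mod p:
8^2 = 64
8^4 ≡ 64^2 = 4096 ≡ 32
8^8 ≡ 32^2 = 1024 ≡ 8
8^16 ≡ 8^2 = 64
8^32 ≡ 64^2 = 4096 ≡ 32
46 = 32 + 8 + 4 + 2, so 8^46 ≡ 32·8·32·64 ≡ 32 (mod 127)
46^2 = 2116 ≡ 84
46^4 ≡ 84^2 = 7056 ≡ 71
46^8 ≡ 71^2 = 5041 ≡ 88
46^16 ≡ 88^2 = 7744 ≡ 124
46^32 ≡ 124^2 = 15376 ≡ 9
46^64 ≡ 9^2 = 81
72 = 64 + 8, so 46^72 ≡ 81·88 ≡ 16 (mod 127)
32·16 = 512 ≡ 4 (mod 127)
4 ≡ 4 (mod 127), so the signature is genuine.

accept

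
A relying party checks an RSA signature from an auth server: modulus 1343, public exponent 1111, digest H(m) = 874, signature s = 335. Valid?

yes

Squares mod 1343: s^1≡335, s^2≡756, s^4≡761, s^8≡288, s^16≡1021, s^32≡273, s^64≡664, s^128≡392, s^256≡562, s^512≡239, s^1024≡715
1111 = 1024 + 64 + 16 + 4 + 2 + 1, so s^1111 ≡ 715·664·1021·761·756·335 ≡ 874 (mod 1343)
Since 874 equals the digest 874, verification succeeds.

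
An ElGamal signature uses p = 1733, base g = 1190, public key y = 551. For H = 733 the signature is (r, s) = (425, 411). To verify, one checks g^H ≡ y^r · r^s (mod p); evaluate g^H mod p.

1045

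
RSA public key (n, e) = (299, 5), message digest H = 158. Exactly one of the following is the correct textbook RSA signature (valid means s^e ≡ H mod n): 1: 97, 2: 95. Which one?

1

Candidate 1: 97^2 = 9409 ≡ 140; 97^4 ≡ 140^2 = 19600 ≡ 165; 5 = 4 + 1, so 97^5 ≡ 165·97 ≡ 158 (mod 299)
  → matches H = 158
Candidate 2: 95^2 = 9025 ≡ 55; 95^4 ≡ 55^2 = 3025 ≡ 35; 5 = 4 + 1, so 95^5 ≡ 35·95 ≡ 36 (mod 299)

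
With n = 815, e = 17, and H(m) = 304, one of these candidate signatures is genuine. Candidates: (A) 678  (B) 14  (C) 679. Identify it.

C

Candidate A: Squares mod 815: 678^1≡678, 678^2≡24, 678^4≡576, 678^8≡71, 678^16≡151; 17 = 16 + 1, so 678^17 ≡ 151·678 ≡ 503 (mod 815)
Candidate B: Squares mod 815: 14^1≡14, 14^2≡196, 14^4≡111, 14^8≡96, 14^16≡251; 17 = 16 + 1, so 14^17 ≡ 251·14 ≡ 254 (mod 815)
Candidate C: Squares mod 815: 679^1≡679, 679^2≡566, 679^4≡61, 679^8≡461, 679^16≡621; 17 = 16 + 1, so 679^17 ≡ 621·679 ≡ 304 (mod 815)
  → matches H(m) = 304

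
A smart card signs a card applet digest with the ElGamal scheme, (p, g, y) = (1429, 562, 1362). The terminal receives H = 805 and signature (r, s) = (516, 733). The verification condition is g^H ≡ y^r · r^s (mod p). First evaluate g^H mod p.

562^2 = 315844 ≡ 35
562^4 ≡ 35^2 = 1225
562^8 ≡ 1225^2 = 1500625 ≡ 175
562^16 ≡ 175^2 = 30625 ≡ 616
562^32 ≡ 616^2 = 379456 ≡ 771
562^64 ≡ 771^2 = 594441 ≡ 1406
562^128 ≡ 1406^2 = 1976836 ≡ 529
562^256 ≡ 529^2 = 279841 ≡ 1186
562^512 ≡ 1186^2 = 1406596 ≡ 460
805 = 512 + 256 + 32 + 4 + 1, so 562^805 ≡ 460·1186·771·1225·562 ≡ 1409 (mod 1429)

1409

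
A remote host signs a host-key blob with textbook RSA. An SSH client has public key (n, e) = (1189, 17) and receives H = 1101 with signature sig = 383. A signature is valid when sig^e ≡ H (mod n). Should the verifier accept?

reject

sig^2 ≡ 383^2 = 146689 ≡ 442
sig^4 ≡ 442^2 = 195364 ≡ 368
sig^8 ≡ 368^2 = 135424 ≡ 1067
sig^16 ≡ 1067^2 = 1138489 ≡ 616
17 = 16 + 1, so sig^17 ≡ 616·383 ≡ 506 (mod 1189)
The recovered value 506 does not match the digest 1101.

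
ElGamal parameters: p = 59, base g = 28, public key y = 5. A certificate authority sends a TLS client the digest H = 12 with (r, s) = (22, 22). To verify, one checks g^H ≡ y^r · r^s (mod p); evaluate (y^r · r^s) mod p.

5^2 = 25
5^4 ≡ 25^2 = 625 ≡ 35
5^8 ≡ 35^2 = 1225 ≡ 45
5^16 ≡ 45^2 = 2025 ≡ 19
22 = 16 + 4 + 2, so 5^22 ≡ 19·35·25 ≡ 46 (mod 59)
22^2 = 484 ≡ 12
22^4 ≡ 12^2 = 144 ≡ 26
22^8 ≡ 26^2 = 676 ≡ 27
22^16 ≡ 27^2 = 729 ≡ 21
22 = 16 + 4 + 2, so 22^22 ≡ 21·26·12 ≡ 3 (mod 59)
y^r · r^s ≡ 46·3 = 138 ≡ 20 (mod 59)

20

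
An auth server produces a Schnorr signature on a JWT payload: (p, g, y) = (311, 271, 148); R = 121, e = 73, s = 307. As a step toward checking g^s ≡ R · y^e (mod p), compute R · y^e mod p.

148^2 = 21904 ≡ 134
148^4 ≡ 134^2 = 17956 ≡ 229
148^8 ≡ 229^2 = 52441 ≡ 193
148^16 ≡ 193^2 = 37249 ≡ 240
148^32 ≡ 240^2 = 57600 ≡ 65
148^64 ≡ 65^2 = 4225 ≡ 182
73 = 64 + 8 + 1, so 148^73 ≡ 182·193·148 ≡ 283 (mod 311)
R · y^e ≡ 121·283 = 34243 ≡ 33 (mod 311)

33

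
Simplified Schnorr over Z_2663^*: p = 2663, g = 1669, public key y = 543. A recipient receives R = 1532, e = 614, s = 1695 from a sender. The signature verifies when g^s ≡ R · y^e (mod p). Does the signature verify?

g^s mod p:
Squares mod 2663: 1669^1≡1669, 1669^2≡63, 1669^4≡1306, 1669^8≡1316, 1669^16≡906, 1669^32≡632, 1669^64≡2637, 1669^128≡676, 1669^256≡1603, 1669^512≡2477, 1669^1024≡2640
1695 = 1024 + 512 + 128 + 16 + 8 + 4 + 2 + 1, so 1669^1695 ≡ 2640·2477·676·906·1316·1306·63·1669 ≡ 9 (mod 2663)
R · y^e mod p:
Squares mod 2663: 543^1≡543, 543^2≡1919, 543^4≡2295, 543^8≡2274, 543^16≡2193, 543^32≡2534, 543^64≡663, 543^128≡174, 543^256≡983, 543^512≡2283
614 = 512 + 64 + 32 + 4 + 2, so 543^614 ≡ 2283·663·2534·2295·1919 ≡ 2331 (mod 2663)
1532·2331 = 3571092 ≡ 9 (mod 2663)
9 ≡ 9 (mod 2663); signature holds.

verifies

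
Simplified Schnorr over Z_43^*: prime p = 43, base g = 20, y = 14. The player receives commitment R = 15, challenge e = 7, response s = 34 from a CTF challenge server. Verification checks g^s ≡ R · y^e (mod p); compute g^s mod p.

24

20^2 = 400 ≡ 13
20^4 ≡ 13^2 = 169 ≡ 40
20^8 ≡ 40^2 = 1600 ≡ 9
20^16 ≡ 9^2 = 81 ≡ 38
20^32 ≡ 38^2 = 1444 ≡ 25
34 = 32 + 2, so 20^34 ≡ 25·13 ≡ 24 (mod 43)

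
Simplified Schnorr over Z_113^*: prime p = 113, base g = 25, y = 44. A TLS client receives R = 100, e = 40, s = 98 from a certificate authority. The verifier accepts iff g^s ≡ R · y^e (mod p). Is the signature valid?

g^s mod p:
Squares mod 113: 25^1≡25, 25^2≡60, 25^4≡97, 25^8≡30, 25^16≡109, 25^32≡16, 25^64≡30
98 = 64 + 32 + 2, so 25^98 ≡ 30·16·60 ≡ 98 (mod 113)
R · y^e mod p:
Squares mod 113: 44^1≡44, 44^2≡15, 44^4≡112, 44^8≡1, 44^16≡1, 44^32≡1
40 = 32 + 8, so 44^40 ≡ 1·1 ≡ 1 (mod 113)
100·1 = 100 ≡ 100 (mod 113)
98 ≠ 100; the check fails.

invalid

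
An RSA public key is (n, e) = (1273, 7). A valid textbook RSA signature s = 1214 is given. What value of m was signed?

119

s^2 ≡ 1214^2 = 1473796 ≡ 935
s^4 ≡ 935^2 = 874225 ≡ 947
7 = 4 + 2 + 1, so s^7 ≡ 947·935·1214 ≡ 119 (mod 1273)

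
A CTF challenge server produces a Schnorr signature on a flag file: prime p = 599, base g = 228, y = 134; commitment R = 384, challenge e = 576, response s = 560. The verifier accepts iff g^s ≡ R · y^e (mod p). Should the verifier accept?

reject

g^s mod p:
228^2 = 51984 ≡ 470
228^4 ≡ 470^2 = 220900 ≡ 468
228^8 ≡ 468^2 = 219024 ≡ 389
228^16 ≡ 389^2 = 151321 ≡ 373
228^32 ≡ 373^2 = 139129 ≡ 161
228^64 ≡ 161^2 = 25921 ≡ 164
228^128 ≡ 164^2 = 26896 ≡ 540
228^256 ≡ 540^2 = 291600 ≡ 486
228^512 ≡ 486^2 = 236196 ≡ 190
560 = 512 + 32 + 16, so 228^560 ≡ 190·161·373 ≡ 318 (mod 599)
R · y^e mod p:
134^2 = 17956 ≡ 585
134^4 ≡ 585^2 = 342225 ≡ 196
134^8 ≡ 196^2 = 38416 ≡ 80
134^16 ≡ 80^2 = 6400 ≡ 410
134^32 ≡ 410^2 = 168100 ≡ 380
134^64 ≡ 380^2 = 144400 ≡ 41
134^128 ≡ 41^2 = 1681 ≡ 483
134^256 ≡ 483^2 = 233289 ≡ 278
134^512 ≡ 278^2 = 77284 ≡ 13
576 = 512 + 64, so 134^576 ≡ 13·41 ≡ 533 (mod 599)
384·533 = 204672 ≡ 413 (mod 599)
318 ≠ 413; the check fails.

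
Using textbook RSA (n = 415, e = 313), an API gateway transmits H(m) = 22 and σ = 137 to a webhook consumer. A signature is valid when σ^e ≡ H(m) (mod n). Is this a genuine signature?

genuine

σ^313 mod 415 = 22
22 = H(m), so the signature checks out.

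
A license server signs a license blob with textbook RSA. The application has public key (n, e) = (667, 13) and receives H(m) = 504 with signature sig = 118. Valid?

no

sig^2 ≡ 118^2 = 13924 ≡ 584
sig^4 ≡ 584^2 = 341056 ≡ 219
sig^8 ≡ 219^2 = 47961 ≡ 604
13 = 8 + 4 + 1, so sig^13 ≡ 604·219·118 ≡ 101 (mod 667)
sig^13 mod 667 = 101, but H(m) = 504.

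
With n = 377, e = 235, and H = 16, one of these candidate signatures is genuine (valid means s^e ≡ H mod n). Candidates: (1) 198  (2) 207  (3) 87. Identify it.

1

Candidate 1: Squares mod 377: 198^1≡198, 198^2≡373, 198^4≡16, 198^8≡256, 198^16≡315, 198^32≡74, 198^64≡198, 198^128≡373; 235 = 128 + 64 + 32 + 8 + 2 + 1, so 198^235 ≡ 373·198·74·256·373·198 ≡ 16 (mod 377)
  → matches H = 16
Candidate 2: Squares mod 377: 207^1≡207, 207^2≡248, 207^4≡53, 207^8≡170, 207^16≡248, 207^32≡53, 207^64≡170, 207^128≡248; 235 = 128 + 64 + 32 + 8 + 2 + 1, so 207^235 ≡ 248·170·53·170·248·207 ≡ 324 (mod 377)
Candidate 3: Squares mod 377: 87^1≡87, 87^2≡29, 87^4≡87, 87^8≡29, 87^16≡87, 87^32≡29, 87^64≡87, 87^128≡29; 235 = 128 + 64 + 32 + 8 + 2 + 1, so 87^235 ≡ 29·87·29·29·29·87 ≡ 87 (mod 377)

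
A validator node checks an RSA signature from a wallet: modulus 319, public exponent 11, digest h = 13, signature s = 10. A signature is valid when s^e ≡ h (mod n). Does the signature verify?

does not verify

Squares mod 319: s^1≡10, s^2≡100, s^4≡111, s^8≡199
11 = 8 + 2 + 1, so s^11 ≡ 199·100·10 ≡ 263 (mod 319)
263 ≠ 13, so verification fails.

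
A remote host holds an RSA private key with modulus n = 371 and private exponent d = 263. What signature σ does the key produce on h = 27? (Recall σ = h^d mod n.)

20

h^263 mod 371 = 20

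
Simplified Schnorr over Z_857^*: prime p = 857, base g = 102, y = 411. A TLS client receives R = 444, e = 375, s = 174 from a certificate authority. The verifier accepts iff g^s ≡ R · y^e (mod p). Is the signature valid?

g^s mod p:
102^2 = 10404 ≡ 120
102^4 ≡ 120^2 = 14400 ≡ 688
102^8 ≡ 688^2 = 473344 ≡ 280
102^16 ≡ 280^2 = 78400 ≡ 413
102^32 ≡ 413^2 = 170569 ≡ 26
102^64 ≡ 26^2 = 676
102^128 ≡ 676^2 = 456976 ≡ 195
174 = 128 + 32 + 8 + 4 + 2, so 102^174 ≡ 195·26·280·688·120 ≡ 95 (mod 857)
R · y^e mod p:
411^2 = 168921 ≡ 92
411^4 ≡ 92^2 = 8464 ≡ 751
411^8 ≡ 751^2 = 564001 ≡ 95
411^16 ≡ 95^2 = 9025 ≡ 455
411^32 ≡ 455^2 = 207025 ≡ 488
411^64 ≡ 488^2 = 238144 ≡ 755
411^128 ≡ 755^2 = 570025 ≡ 120
411^256 ≡ 120^2 = 14400 ≡ 688
375 = 256 + 64 + 32 + 16 + 4 + 2 + 1, so 411^375 ≡ 688·755·488·455·751·92·411 ≡ 172 (mod 857)
444·172 = 76368 ≡ 95 (mod 857)
95 ≡ 95 (mod 857); signature holds.

valid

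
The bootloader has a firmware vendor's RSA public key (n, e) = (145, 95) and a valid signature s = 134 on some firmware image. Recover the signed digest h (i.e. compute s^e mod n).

19

Squares mod 145: s^1≡134, s^2≡121, s^4≡141, s^8≡16, s^16≡111, s^32≡141, s^64≡16
95 = 64 + 16 + 8 + 4 + 2 + 1, so s^95 ≡ 16·111·16·141·121·134 ≡ 19 (mod 145)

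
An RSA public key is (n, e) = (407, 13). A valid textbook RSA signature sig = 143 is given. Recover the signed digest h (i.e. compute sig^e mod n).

209

sig^2 ≡ 143^2 = 20449 ≡ 99
sig^4 ≡ 99^2 = 9801 ≡ 33
sig^8 ≡ 33^2 = 1089 ≡ 275
13 = 8 + 4 + 1, so sig^13 ≡ 275·33·143 ≡ 209 (mod 407)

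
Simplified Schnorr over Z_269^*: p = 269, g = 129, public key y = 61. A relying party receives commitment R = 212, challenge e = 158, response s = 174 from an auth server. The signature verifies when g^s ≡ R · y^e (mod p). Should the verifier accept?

reject

g^s mod p:
129^2 = 16641 ≡ 232
129^4 ≡ 232^2 = 53824 ≡ 24
129^8 ≡ 24^2 = 576 ≡ 38
129^16 ≡ 38^2 = 1444 ≡ 99
129^32 ≡ 99^2 = 9801 ≡ 117
129^64 ≡ 117^2 = 13689 ≡ 239
129^128 ≡ 239^2 = 57121 ≡ 93
174 = 128 + 32 + 8 + 4 + 2, so 129^174 ≡ 93·117·38·24·232 ≡ 127 (mod 269)
R · y^e mod p:
61^2 = 3721 ≡ 224
61^4 ≡ 224^2 = 50176 ≡ 142
61^8 ≡ 142^2 = 20164 ≡ 258
61^16 ≡ 258^2 = 66564 ≡ 121
61^32 ≡ 121^2 = 14641 ≡ 115
61^64 ≡ 115^2 = 13225 ≡ 44
61^128 ≡ 44^2 = 1936 ≡ 53
158 = 128 + 16 + 8 + 4 + 2, so 61^158 ≡ 53·121·258·142·224 ≡ 14 (mod 269)
212·14 = 2968 ≡ 9 (mod 269)
127 ≠ 9; the check fails.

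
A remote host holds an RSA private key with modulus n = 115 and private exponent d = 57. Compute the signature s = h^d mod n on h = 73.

108

h^2 ≡ 73^2 = 5329 ≡ 39
h^4 ≡ 39^2 = 1521 ≡ 26
h^8 ≡ 26^2 = 676 ≡ 101
h^16 ≡ 101^2 = 10201 ≡ 81
h^32 ≡ 81^2 = 6561 ≡ 6
57 = 32 + 16 + 8 + 1, so h^57 ≡ 6·81·101·73 ≡ 108 (mod 115)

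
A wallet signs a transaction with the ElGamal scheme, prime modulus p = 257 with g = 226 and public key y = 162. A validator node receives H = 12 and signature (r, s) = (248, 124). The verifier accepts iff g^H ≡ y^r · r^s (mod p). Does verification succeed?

Left side g^H mod p:
226^12 mod 257 = 189
Right side y^r · r^s mod p:
162^248 mod 257 = 4
248^124 mod 257 = 240
4·240 = 960 ≡ 189 (mod 257)
189 ≡ 189 (mod 257), so the signature is genuine.

passes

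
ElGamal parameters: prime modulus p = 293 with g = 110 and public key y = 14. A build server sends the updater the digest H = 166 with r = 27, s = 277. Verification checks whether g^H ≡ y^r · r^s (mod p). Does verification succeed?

fails

Left side g^H mod p:
110^2 = 12100 ≡ 87
110^4 ≡ 87^2 = 7569 ≡ 244
110^8 ≡ 244^2 = 59536 ≡ 57
110^16 ≡ 57^2 = 3249 ≡ 26
110^32 ≡ 26^2 = 676 ≡ 90
110^64 ≡ 90^2 = 8100 ≡ 189
110^128 ≡ 189^2 = 35721 ≡ 268
166 = 128 + 32 + 4 + 2, so 110^166 ≡ 268·90·244·87 ≡ 102 (mod 293)
Right side y^r · r^s mod p:
14^2 = 196
14^4 ≡ 196^2 = 38416 ≡ 33
14^8 ≡ 33^2 = 1089 ≡ 210
14^16 ≡ 210^2 = 44100 ≡ 150
27 = 16 + 8 + 2 + 1, so 14^27 ≡ 150·210·196·14 ≡ 121 (mod 293)
27^2 = 729 ≡ 143
27^4 ≡ 143^2 = 20449 ≡ 232
27^8 ≡ 232^2 = 53824 ≡ 205
27^16 ≡ 205^2 = 42025 ≡ 126
27^32 ≡ 126^2 = 15876 ≡ 54
27^64 ≡ 54^2 = 2916 ≡ 279
27^128 ≡ 279^2 = 77841 ≡ 196
27^256 ≡ 196^2 = 38416 ≡ 33
277 = 256 + 16 + 4 + 1, so 27^277 ≡ 33·126·232·27 ≡ 63 (mod 293)
121·63 = 7623 ≡ 5 (mod 293)
102 ≠ 5, so verification fails.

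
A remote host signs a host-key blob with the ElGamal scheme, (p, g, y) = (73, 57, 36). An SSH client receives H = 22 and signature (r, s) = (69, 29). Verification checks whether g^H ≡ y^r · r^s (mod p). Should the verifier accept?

Left side g^H mod p:
57^2 = 3249 ≡ 37
57^4 ≡ 37^2 = 1369 ≡ 55
57^8 ≡ 55^2 = 3025 ≡ 32
57^16 ≡ 32^2 = 1024 ≡ 2
22 = 16 + 4 + 2, so 57^22 ≡ 2·55·37 ≡ 55 (mod 73)
Right side y^r · r^s mod p:
36^2 = 1296 ≡ 55
36^4 ≡ 55^2 = 3025 ≡ 32
36^8 ≡ 32^2 = 1024 ≡ 2
36^16 ≡ 2^2 = 4
36^32 ≡ 4^2 = 16
36^64 ≡ 16^2 = 256 ≡ 37
69 = 64 + 4 + 1, so 36^69 ≡ 37·32·36 ≡ 65 (mod 73)
69^2 = 4761 ≡ 16
69^4 ≡ 16^2 = 256 ≡ 37
69^8 ≡ 37^2 = 1369 ≡ 55
69^16 ≡ 55^2 = 3025 ≡ 32
29 = 16 + 8 + 4 + 1, so 69^29 ≡ 32·55·37·69 ≡ 57 (mod 73)
65·57 = 3705 ≡ 55 (mod 73)
55 ≡ 55 (mod 73), so the signature is genuine.

accept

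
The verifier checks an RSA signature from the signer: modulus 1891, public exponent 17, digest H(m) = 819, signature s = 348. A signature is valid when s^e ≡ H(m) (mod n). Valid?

no

s^2 ≡ 348^2 = 121104 ≡ 80
s^4 ≡ 80^2 = 6400 ≡ 727
s^8 ≡ 727^2 = 528529 ≡ 940
s^16 ≡ 940^2 = 883600 ≡ 503
17 = 16 + 1, so s^17 ≡ 503·348 ≡ 1072 (mod 1891)
s^17 mod 1891 = 1072, but H(m) = 819.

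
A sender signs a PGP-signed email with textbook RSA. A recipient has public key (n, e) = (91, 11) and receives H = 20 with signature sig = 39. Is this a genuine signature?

forged

sig^11 mod 91 = 65
65 ≠ 20, so verification fails.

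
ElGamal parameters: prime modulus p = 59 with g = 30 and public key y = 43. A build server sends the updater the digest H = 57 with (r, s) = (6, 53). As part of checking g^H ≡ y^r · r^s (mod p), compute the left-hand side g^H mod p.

2

30^2 = 900 ≡ 15
30^4 ≡ 15^2 = 225 ≡ 48
30^8 ≡ 48^2 = 2304 ≡ 3
30^16 ≡ 3^2 = 9
30^32 ≡ 9^2 = 81 ≡ 22
57 = 32 + 16 + 8 + 1, so 30^57 ≡ 22·9·3·30 ≡ 2 (mod 59)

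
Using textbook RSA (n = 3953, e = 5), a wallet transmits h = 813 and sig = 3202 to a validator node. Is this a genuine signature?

forged

sig^2 ≡ 3202^2 = 10252804 ≡ 2675
sig^4 ≡ 2675^2 = 7155625 ≡ 695
5 = 4 + 1, so sig^5 ≡ 695·3202 ≡ 3804 (mod 3953)
sig^5 mod 3953 = 3804, but h = 813.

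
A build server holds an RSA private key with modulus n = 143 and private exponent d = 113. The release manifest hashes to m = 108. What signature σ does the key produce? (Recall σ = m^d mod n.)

36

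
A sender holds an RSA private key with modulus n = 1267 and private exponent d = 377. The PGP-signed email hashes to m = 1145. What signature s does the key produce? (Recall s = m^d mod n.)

947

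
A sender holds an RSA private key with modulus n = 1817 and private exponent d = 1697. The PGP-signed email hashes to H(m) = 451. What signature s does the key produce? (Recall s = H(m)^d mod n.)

(H(m))^2 ≡ 451^2 = 203401 ≡ 1714
(H(m))^4 ≡ 1714^2 = 2937796 ≡ 1524
(H(m))^8 ≡ 1524^2 = 2322576 ≡ 450
(H(m))^16 ≡ 450^2 = 202500 ≡ 813
(H(m))^32 ≡ 813^2 = 660969 ≡ 1398
(H(m))^64 ≡ 1398^2 = 1954404 ≡ 1129
(H(m))^128 ≡ 1129^2 = 1274641 ≡ 924
(H(m))^256 ≡ 924^2 = 853776 ≡ 1603
(H(m))^512 ≡ 1603^2 = 2569609 ≡ 371
(H(m))^1024 ≡ 371^2 = 137641 ≡ 1366
1697 = 1024 + 512 + 128 + 32 + 1, so (H(m))^1697 ≡ 1366·371·924·1398·451 ≡ 1525 (mod 1817)

1525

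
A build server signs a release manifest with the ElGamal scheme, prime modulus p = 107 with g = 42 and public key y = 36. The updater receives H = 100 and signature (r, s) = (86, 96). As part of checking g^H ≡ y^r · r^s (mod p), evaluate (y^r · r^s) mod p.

75

36^2 = 1296 ≡ 12
36^4 ≡ 12^2 = 144 ≡ 37
36^8 ≡ 37^2 = 1369 ≡ 85
36^16 ≡ 85^2 = 7225 ≡ 56
36^32 ≡ 56^2 = 3136 ≡ 33
36^64 ≡ 33^2 = 1089 ≡ 19
86 = 64 + 16 + 4 + 2, so 36^86 ≡ 19·56·37·12 ≡ 11 (mod 107)
86^2 = 7396 ≡ 13
86^4 ≡ 13^2 = 169 ≡ 62
86^8 ≡ 62^2 = 3844 ≡ 99
86^16 ≡ 99^2 = 9801 ≡ 64
86^32 ≡ 64^2 = 4096 ≡ 30
86^64 ≡ 30^2 = 900 ≡ 44
96 = 64 + 32, so 86^96 ≡ 44·30 ≡ 36 (mod 107)
y^r · r^s ≡ 11·36 = 396 ≡ 75 (mod 107)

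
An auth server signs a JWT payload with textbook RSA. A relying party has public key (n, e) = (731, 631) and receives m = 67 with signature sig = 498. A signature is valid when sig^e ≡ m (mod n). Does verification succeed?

sig^2 ≡ 498^2 = 248004 ≡ 195
sig^4 ≡ 195^2 = 38025 ≡ 13
sig^8 ≡ 13^2 = 169
sig^16 ≡ 169^2 = 28561 ≡ 52
sig^32 ≡ 52^2 = 2704 ≡ 511
sig^64 ≡ 511^2 = 261121 ≡ 154
sig^128 ≡ 154^2 = 23716 ≡ 324
sig^256 ≡ 324^2 = 104976 ≡ 443
sig^512 ≡ 443^2 = 196249 ≡ 341
631 = 512 + 64 + 32 + 16 + 4 + 2 + 1, so sig^631 ≡ 341·154·511·52·13·195·498 ≡ 197 (mod 731)
sig^631 mod 731 = 197, but m = 67.

fails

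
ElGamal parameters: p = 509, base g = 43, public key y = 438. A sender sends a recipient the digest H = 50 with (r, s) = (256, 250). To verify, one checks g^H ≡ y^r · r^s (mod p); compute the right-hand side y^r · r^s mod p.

438^2 = 191844 ≡ 460
438^4 ≡ 460^2 = 211600 ≡ 365
438^8 ≡ 365^2 = 133225 ≡ 376
438^16 ≡ 376^2 = 141376 ≡ 383
438^32 ≡ 383^2 = 146689 ≡ 97
438^64 ≡ 97^2 = 9409 ≡ 247
438^128 ≡ 247^2 = 61009 ≡ 438
438^256 ≡ 438^2 = 191844 ≡ 460
256^2 = 65536 ≡ 384
256^4 ≡ 384^2 = 147456 ≡ 355
256^8 ≡ 355^2 = 126025 ≡ 302
256^16 ≡ 302^2 = 91204 ≡ 93
256^32 ≡ 93^2 = 8649 ≡ 505
256^64 ≡ 505^2 = 255025 ≡ 16
256^128 ≡ 16^2 = 256
250 = 128 + 64 + 32 + 16 + 8 + 2, so 256^250 ≡ 256·16·505·93·302·384 ≡ 195 (mod 509)
y^r · r^s ≡ 460·195 = 89700 ≡ 116 (mod 509)

116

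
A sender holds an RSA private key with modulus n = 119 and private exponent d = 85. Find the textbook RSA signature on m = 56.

m^85 mod 119 = 14

14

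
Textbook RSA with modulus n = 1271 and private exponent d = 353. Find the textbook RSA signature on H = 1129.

H^353 mod 1271 = 179

179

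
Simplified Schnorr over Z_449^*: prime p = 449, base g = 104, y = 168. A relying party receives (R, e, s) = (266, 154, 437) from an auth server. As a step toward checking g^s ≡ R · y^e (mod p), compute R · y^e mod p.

107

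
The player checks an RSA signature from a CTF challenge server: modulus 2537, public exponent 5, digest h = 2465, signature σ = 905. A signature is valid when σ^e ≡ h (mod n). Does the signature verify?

does not verify

σ^2 ≡ 905^2 = 819025 ≡ 2111
σ^4 ≡ 2111^2 = 4456321 ≡ 1349
5 = 4 + 1, so σ^5 ≡ 1349·905 ≡ 548 (mod 2537)
The recovered value 548 does not match the digest 2465.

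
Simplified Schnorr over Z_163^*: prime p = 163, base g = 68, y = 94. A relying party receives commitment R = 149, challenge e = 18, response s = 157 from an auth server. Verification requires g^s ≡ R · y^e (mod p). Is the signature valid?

valid

g^s mod p:
68^157 mod 163 = 94
R · y^e mod p:
94^18 mod 163 = 133
149·133 = 19817 ≡ 94 (mod 163)
94 ≡ 94 (mod 163); signature holds.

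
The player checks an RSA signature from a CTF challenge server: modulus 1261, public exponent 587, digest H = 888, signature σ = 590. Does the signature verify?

σ^2 ≡ 590^2 = 348100 ≡ 64
σ^4 ≡ 64^2 = 4096 ≡ 313
σ^8 ≡ 313^2 = 97969 ≡ 872
σ^16 ≡ 872^2 = 760384 ≡ 1
σ^32 ≡ 1^2 = 1
σ^64 ≡ 1^2 = 1
σ^128 ≡ 1^2 = 1
σ^256 ≡ 1^2 = 1
σ^512 ≡ 1^2 = 1
587 = 512 + 64 + 8 + 2 + 1, so σ^587 ≡ 1·1·872·64·590 ≡ 749 (mod 1261)
749 ≠ 888, so verification fails.

does not verify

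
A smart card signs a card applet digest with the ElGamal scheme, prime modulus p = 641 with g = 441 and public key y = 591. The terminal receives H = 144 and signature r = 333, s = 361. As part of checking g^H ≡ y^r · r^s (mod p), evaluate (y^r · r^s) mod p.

154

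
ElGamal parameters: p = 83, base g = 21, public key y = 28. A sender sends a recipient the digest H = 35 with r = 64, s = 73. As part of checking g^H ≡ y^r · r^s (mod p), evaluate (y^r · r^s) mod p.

29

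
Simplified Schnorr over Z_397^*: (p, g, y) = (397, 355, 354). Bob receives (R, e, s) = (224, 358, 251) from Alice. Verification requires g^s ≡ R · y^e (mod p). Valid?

yes

g^s mod p:
Squares mod 397: 355^1≡355, 355^2≡176, 355^4≡10, 355^8≡100, 355^16≡75, 355^32≡67, 355^64≡122, 355^128≡195
251 = 128 + 64 + 32 + 16 + 8 + 2 + 1, so 355^251 ≡ 195·122·67·75·100·176·355 ≡ 349 (mod 397)
R · y^e mod p:
Squares mod 397: 354^1≡354, 354^2≡261, 354^4≡234, 354^8≡367, 354^16≡106, 354^32≡120, 354^64≡108, 354^128≡151, 354^256≡172
358 = 256 + 64 + 32 + 4 + 2, so 354^358 ≡ 172·108·120·234·261 ≡ 255 (mod 397)
224·255 = 57120 ≡ 349 (mod 397)
349 ≡ 349 (mod 397); signature holds.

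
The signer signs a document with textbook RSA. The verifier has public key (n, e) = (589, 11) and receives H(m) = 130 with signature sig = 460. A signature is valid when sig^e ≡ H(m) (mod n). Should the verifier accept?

sig^11 mod 589 = 130
sig^11 mod 589 = 130 matches H(m).

accept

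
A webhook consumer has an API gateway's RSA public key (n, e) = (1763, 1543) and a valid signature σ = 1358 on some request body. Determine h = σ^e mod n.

σ^1543 mod 1763 = 576

576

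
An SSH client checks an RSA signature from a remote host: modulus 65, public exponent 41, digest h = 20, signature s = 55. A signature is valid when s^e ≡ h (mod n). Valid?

no

s^41 mod 65 = 35
The recovered value 35 does not match the digest 20.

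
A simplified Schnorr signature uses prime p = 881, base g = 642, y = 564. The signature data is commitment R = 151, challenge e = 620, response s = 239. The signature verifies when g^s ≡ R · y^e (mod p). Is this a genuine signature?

g^s mod p:
Squares mod 881: 642^1≡642, 642^2≡737, 642^4≡473, 642^8≡836, 642^16≡263, 642^32≡451, 642^64≡771, 642^128≡647
239 = 128 + 64 + 32 + 8 + 4 + 2 + 1, so 642^239 ≡ 647·771·451·836·473·737·642 ≡ 132 (mod 881)
R · y^e mod p:
Squares mod 881: 564^1≡564, 564^2≡55, 564^4≡382, 564^8≡559, 564^16≡607, 564^32≡191, 564^64≡360, 564^128≡93, 564^256≡720, 564^512≡372
620 = 512 + 64 + 32 + 8 + 4, so 564^620 ≡ 372·360·191·559·382 ≡ 666 (mod 881)
151·666 = 100566 ≡ 132 (mod 881)
132 ≡ 132 (mod 881); signature holds.

genuine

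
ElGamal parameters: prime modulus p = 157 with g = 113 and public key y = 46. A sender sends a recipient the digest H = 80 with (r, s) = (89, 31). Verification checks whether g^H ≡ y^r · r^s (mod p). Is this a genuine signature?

Left side g^H mod p:
113^2 = 12769 ≡ 52
113^4 ≡ 52^2 = 2704 ≡ 35
113^8 ≡ 35^2 = 1225 ≡ 126
113^16 ≡ 126^2 = 15876 ≡ 19
113^32 ≡ 19^2 = 361 ≡ 47
113^64 ≡ 47^2 = 2209 ≡ 11
80 = 64 + 16, so 113^80 ≡ 11·19 ≡ 52 (mod 157)
Right side y^r · r^s mod p:
46^2 = 2116 ≡ 75
46^4 ≡ 75^2 = 5625 ≡ 130
46^8 ≡ 130^2 = 16900 ≡ 101
46^16 ≡ 101^2 = 10201 ≡ 153
46^32 ≡ 153^2 = 23409 ≡ 16
46^64 ≡ 16^2 = 256 ≡ 99
89 = 64 + 16 + 8 + 1, so 46^89 ≡ 99·153·101·46 ≡ 67 (mod 157)
89^2 = 7921 ≡ 71
89^4 ≡ 71^2 = 5041 ≡ 17
89^8 ≡ 17^2 = 289 ≡ 132
89^16 ≡ 132^2 = 17424 ≡ 154
31 = 16 + 8 + 4 + 2 + 1, so 89^31 ≡ 154·132·17·71·89 ≡ 113 (mod 157)
67·113 = 7571 ≡ 35 (mod 157)
52 ≠ 35, so verification fails.

forged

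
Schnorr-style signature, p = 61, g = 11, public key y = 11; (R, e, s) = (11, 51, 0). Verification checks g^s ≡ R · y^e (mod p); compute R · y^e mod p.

Squares mod 61: 11^1≡11, 11^2≡60, 11^4≡1, 11^8≡1, 11^16≡1, 11^32≡1
51 = 32 + 16 + 2 + 1, so 11^51 ≡ 1·1·60·11 ≡ 50 (mod 61)
R · y^e ≡ 11·50 = 550 ≡ 1 (mod 61)

1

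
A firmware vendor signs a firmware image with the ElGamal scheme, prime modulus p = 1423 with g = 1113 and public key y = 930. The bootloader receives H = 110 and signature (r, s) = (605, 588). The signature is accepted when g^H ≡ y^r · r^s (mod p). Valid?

no

Left side g^H mod p:
1113^110 mod 1423 = 1097
Right side y^r · r^s mod p:
930^605 mod 1423 = 1313
605^588 mod 1423 = 61
1313·61 = 80093 ≡ 405 (mod 1423)
1097 ≠ 405, so verification fails.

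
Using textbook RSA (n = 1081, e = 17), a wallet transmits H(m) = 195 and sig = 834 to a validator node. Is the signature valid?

invalid

sig^2 ≡ 834^2 = 695556 ≡ 473
sig^4 ≡ 473^2 = 223729 ≡ 1043
sig^8 ≡ 1043^2 = 1087849 ≡ 363
sig^16 ≡ 363^2 = 131769 ≡ 968
17 = 16 + 1, so sig^17 ≡ 968·834 ≡ 886 (mod 1081)
886 ≠ 195, so verification fails.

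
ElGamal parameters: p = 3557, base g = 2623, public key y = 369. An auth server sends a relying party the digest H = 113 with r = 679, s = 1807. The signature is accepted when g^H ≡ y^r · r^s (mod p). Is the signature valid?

valid

Left side g^H mod p:
2623^2 = 6880129 ≡ 891
2623^4 ≡ 891^2 = 793881 ≡ 670
2623^8 ≡ 670^2 = 448900 ≡ 718
2623^16 ≡ 718^2 = 515524 ≡ 3316
2623^32 ≡ 3316^2 = 10995856 ≡ 1169
2623^64 ≡ 1169^2 = 1366561 ≡ 673
113 = 64 + 32 + 16 + 1, so 2623^113 ≡ 673·1169·3316·2623 ≡ 1660 (mod 3557)
Right side y^r · r^s mod p:
369^2 = 136161 ≡ 995
369^4 ≡ 995^2 = 990025 ≡ 1179
369^8 ≡ 1179^2 = 1390041 ≡ 2811
369^16 ≡ 2811^2 = 7901721 ≡ 1624
369^32 ≡ 1624^2 = 2637376 ≡ 1639
369^64 ≡ 1639^2 = 2686321 ≡ 786
369^128 ≡ 786^2 = 617796 ≡ 2435
369^256 ≡ 2435^2 = 5929225 ≡ 3263
369^512 ≡ 3263^2 = 10647169 ≡ 1068
679 = 512 + 128 + 32 + 4 + 2 + 1, so 369^679 ≡ 1068·2435·1639·1179·995·369 ≡ 1611 (mod 3557)
679^2 = 461041 ≡ 2188
679^4 ≡ 2188^2 = 4787344 ≡ 3179
679^8 ≡ 3179^2 = 10106041 ≡ 604
679^16 ≡ 604^2 = 364816 ≡ 2002
679^32 ≡ 2002^2 = 4008004 ≡ 2822
679^64 ≡ 2822^2 = 7963684 ≡ 3118
679^128 ≡ 3118^2 = 9721924 ≡ 643
679^256 ≡ 643^2 = 413449 ≡ 837
679^512 ≡ 837^2 = 700569 ≡ 3397
679^1024 ≡ 3397^2 = 11539609 ≡ 701
1807 = 1024 + 512 + 256 + 8 + 4 + 2 + 1, so 679^1807 ≡ 701·3397·837·604·3179·2188·679 ≡ 3494 (mod 3557)
1611·3494 = 5628834 ≡ 1660 (mod 3557)
1660 ≡ 1660 (mod 3557), so the signature is genuine.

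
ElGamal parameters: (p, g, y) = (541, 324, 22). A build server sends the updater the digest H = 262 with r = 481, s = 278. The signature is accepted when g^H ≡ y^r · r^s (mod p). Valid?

Left side g^H mod p:
Squares mod 541: 324^1≡324, 324^2≡22, 324^4≡484, 324^8≡3, 324^16≡9, 324^32≡81, 324^64≡69, 324^128≡433, 324^256≡303
262 = 256 + 4 + 2, so 324^262 ≡ 303·484·22 ≡ 361 (mod 541)
Right side y^r · r^s mod p:
Squares mod 541: 22^1≡22, 22^2≡484, 22^4≡3, 22^8≡9, 22^16≡81, 22^32≡69, 22^64≡433, 22^128≡303, 22^256≡380
481 = 256 + 128 + 64 + 32 + 1, so 22^481 ≡ 380·303·433·69·22 ≡ 330 (mod 541)
Squares mod 541: 481^1≡481, 481^2≡354, 481^4≡345, 481^8≡5, 481^16≡25, 481^32≡84, 481^64≡23, 481^128≡529, 481^256≡144
278 = 256 + 16 + 4 + 2, so 481^278 ≡ 144·25·345·354 ≡ 5 (mod 541)
330·5 = 1650 ≡ 27 (mod 541)
361 ≠ 27, so verification fails.

no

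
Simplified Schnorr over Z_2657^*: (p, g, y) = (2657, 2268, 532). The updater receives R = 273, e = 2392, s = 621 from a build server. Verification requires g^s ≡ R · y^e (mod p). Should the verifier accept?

reject

g^s mod p:
2268^2 = 5143824 ≡ 2529
2268^4 ≡ 2529^2 = 6395841 ≡ 442
2268^8 ≡ 442^2 = 195364 ≡ 1403
2268^16 ≡ 1403^2 = 1968409 ≡ 2229
2268^32 ≡ 2229^2 = 4968441 ≡ 2508
2268^64 ≡ 2508^2 = 6290064 ≡ 945
2268^128 ≡ 945^2 = 893025 ≡ 273
2268^256 ≡ 273^2 = 74529 ≡ 133
2268^512 ≡ 133^2 = 17689 ≡ 1747
621 = 512 + 64 + 32 + 8 + 4 + 1, so 2268^621 ≡ 1747·945·2508·1403·442·2268 ≡ 856 (mod 2657)
R · y^e mod p:
532^2 = 283024 ≡ 1382
532^4 ≡ 1382^2 = 1909924 ≡ 2198
532^8 ≡ 2198^2 = 4831204 ≡ 778
532^16 ≡ 778^2 = 605284 ≡ 2145
532^32 ≡ 2145^2 = 4601025 ≡ 1758
532^64 ≡ 1758^2 = 3090564 ≡ 473
532^128 ≡ 473^2 = 223729 ≡ 541
532^256 ≡ 541^2 = 292681 ≡ 411
532^512 ≡ 411^2 = 168921 ≡ 1530
532^1024 ≡ 1530^2 = 2340900 ≡ 83
532^2048 ≡ 83^2 = 6889 ≡ 1575
2392 = 2048 + 256 + 64 + 16 + 8, so 532^2392 ≡ 1575·411·473·2145·778 ≡ 767 (mod 2657)
273·767 = 209391 ≡ 2145 (mod 2657)
856 ≠ 2145; the check fails.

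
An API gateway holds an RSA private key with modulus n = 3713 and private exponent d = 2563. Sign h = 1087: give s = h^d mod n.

h^2 ≡ 1087^2 = 1181569 ≡ 835
h^4 ≡ 835^2 = 697225 ≡ 2894
h^8 ≡ 2894^2 = 8375236 ≡ 2421
h^16 ≡ 2421^2 = 5861241 ≡ 2127
h^32 ≡ 2127^2 = 4524129 ≡ 1695
h^64 ≡ 1695^2 = 2873025 ≡ 2876
h^128 ≡ 2876^2 = 8271376 ≡ 2525
h^256 ≡ 2525^2 = 6375625 ≡ 404
h^512 ≡ 404^2 = 163216 ≡ 3557
h^1024 ≡ 3557^2 = 12652249 ≡ 2058
h^2048 ≡ 2058^2 = 4235364 ≡ 2544
2563 = 2048 + 512 + 2 + 1, so h^2563 ≡ 2544·3557·835·1087 ≡ 1475 (mod 3713)

1475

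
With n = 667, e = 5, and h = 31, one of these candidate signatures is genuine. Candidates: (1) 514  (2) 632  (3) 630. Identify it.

3

Candidate 1: Squares mod 667: 514^1≡514, 514^2≡64, 514^4≡94; 5 = 4 + 1, so 514^5 ≡ 94·514 ≡ 292 (mod 667)
Candidate 2: Squares mod 667: 632^1≡632, 632^2≡558, 632^4≡542; 5 = 4 + 1, so 632^5 ≡ 542·632 ≡ 373 (mod 667)
Candidate 3: Squares mod 667: 630^1≡630, 630^2≡35, 630^4≡558; 5 = 4 + 1, so 630^5 ≡ 558·630 ≡ 31 (mod 667)
  → matches h = 31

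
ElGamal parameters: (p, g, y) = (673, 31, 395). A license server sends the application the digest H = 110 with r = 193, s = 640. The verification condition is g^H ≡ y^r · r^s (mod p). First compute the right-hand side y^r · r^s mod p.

300

395^2 = 156025 ≡ 562
395^4 ≡ 562^2 = 315844 ≡ 207
395^8 ≡ 207^2 = 42849 ≡ 450
395^16 ≡ 450^2 = 202500 ≡ 600
395^32 ≡ 600^2 = 360000 ≡ 618
395^64 ≡ 618^2 = 381924 ≡ 333
395^128 ≡ 333^2 = 110889 ≡ 517
193 = 128 + 64 + 1, so 395^193 ≡ 517·333·395 ≡ 310 (mod 673)
193^2 = 37249 ≡ 234
193^4 ≡ 234^2 = 54756 ≡ 243
193^8 ≡ 243^2 = 59049 ≡ 498
193^16 ≡ 498^2 = 248004 ≡ 340
193^32 ≡ 340^2 = 115600 ≡ 517
193^64 ≡ 517^2 = 267289 ≡ 108
193^128 ≡ 108^2 = 11664 ≡ 223
193^256 ≡ 223^2 = 49729 ≡ 600
193^512 ≡ 600^2 = 360000 ≡ 618
640 = 512 + 128, so 193^640 ≡ 618·223 ≡ 522 (mod 673)
y^r · r^s ≡ 310·522 = 161820 ≡ 300 (mod 673)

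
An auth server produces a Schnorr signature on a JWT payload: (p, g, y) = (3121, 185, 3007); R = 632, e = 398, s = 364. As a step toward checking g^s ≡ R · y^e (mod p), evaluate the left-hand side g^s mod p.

185^2 = 34225 ≡ 3015
185^4 ≡ 3015^2 = 9090225 ≡ 1873
185^8 ≡ 1873^2 = 3508129 ≡ 125
185^16 ≡ 125^2 = 15625 ≡ 20
185^32 ≡ 20^2 = 400
185^64 ≡ 400^2 = 160000 ≡ 829
185^128 ≡ 829^2 = 687241 ≡ 621
185^256 ≡ 621^2 = 385641 ≡ 1758
364 = 256 + 64 + 32 + 8 + 4, so 185^364 ≡ 1758·829·400·125·1873 ≡ 3042 (mod 3121)

3042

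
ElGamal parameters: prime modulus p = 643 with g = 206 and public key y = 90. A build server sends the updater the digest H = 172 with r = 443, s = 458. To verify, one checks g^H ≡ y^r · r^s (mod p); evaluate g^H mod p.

600

206^172 mod 643 = 600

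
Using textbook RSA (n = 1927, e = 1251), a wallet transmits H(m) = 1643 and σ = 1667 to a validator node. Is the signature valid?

valid

σ^2 ≡ 1667^2 = 2778889 ≡ 155
σ^4 ≡ 155^2 = 24025 ≡ 901
σ^8 ≡ 901^2 = 811801 ≡ 534
σ^16 ≡ 534^2 = 285156 ≡ 1887
σ^32 ≡ 1887^2 = 3560769 ≡ 1600
σ^64 ≡ 1600^2 = 2560000 ≡ 944
σ^128 ≡ 944^2 = 891136 ≡ 862
σ^256 ≡ 862^2 = 743044 ≡ 1149
σ^512 ≡ 1149^2 = 1320201 ≡ 206
σ^1024 ≡ 206^2 = 42436 ≡ 42
1251 = 1024 + 128 + 64 + 32 + 2 + 1, so σ^1251 ≡ 42·862·944·1600·155·1667 ≡ 1643 (mod 1927)
Since 1643 equals the digest 1643, verification succeeds.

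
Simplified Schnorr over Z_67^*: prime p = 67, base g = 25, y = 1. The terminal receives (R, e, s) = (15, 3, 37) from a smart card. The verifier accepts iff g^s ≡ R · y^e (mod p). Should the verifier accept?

g^s mod p:
25^2 = 625 ≡ 22
25^4 ≡ 22^2 = 484 ≡ 15
25^8 ≡ 15^2 = 225 ≡ 24
25^16 ≡ 24^2 = 576 ≡ 40
25^32 ≡ 40^2 = 1600 ≡ 59
37 = 32 + 4 + 1, so 25^37 ≡ 59·15·25 ≡ 15 (mod 67)
R · y^e mod p:
1^2 = 1
3 = 2 + 1, so 1^3 ≡ 1·1 ≡ 1 (mod 67)
15·1 = 15 ≡ 15 (mod 67)
15 ≡ 15 (mod 67); signature holds.

accept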